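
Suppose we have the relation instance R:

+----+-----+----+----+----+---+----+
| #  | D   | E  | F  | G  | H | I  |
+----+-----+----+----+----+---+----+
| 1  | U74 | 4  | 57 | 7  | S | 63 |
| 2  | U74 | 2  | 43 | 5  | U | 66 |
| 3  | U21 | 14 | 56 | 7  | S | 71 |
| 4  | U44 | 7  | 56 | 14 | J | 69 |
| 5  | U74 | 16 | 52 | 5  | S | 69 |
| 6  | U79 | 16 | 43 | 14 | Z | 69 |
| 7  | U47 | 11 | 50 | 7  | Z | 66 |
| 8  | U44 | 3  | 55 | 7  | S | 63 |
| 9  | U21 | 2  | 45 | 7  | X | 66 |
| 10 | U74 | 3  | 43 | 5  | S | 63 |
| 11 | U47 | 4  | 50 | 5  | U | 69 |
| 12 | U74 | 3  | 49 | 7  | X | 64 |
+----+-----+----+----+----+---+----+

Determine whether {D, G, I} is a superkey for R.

All 12 rows have distinct {D, G, I} values, so {D, G, I} → (all attributes) holds and {D, G, I} is a superkey.

Yes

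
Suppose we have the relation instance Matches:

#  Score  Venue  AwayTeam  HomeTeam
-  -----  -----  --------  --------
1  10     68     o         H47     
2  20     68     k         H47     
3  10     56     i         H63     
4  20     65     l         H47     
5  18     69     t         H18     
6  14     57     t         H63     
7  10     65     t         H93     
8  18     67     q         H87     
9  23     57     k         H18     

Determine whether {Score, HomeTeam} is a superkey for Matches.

No

Rows 2 and 4 have the same {Score, HomeTeam} value (Score=20, HomeTeam=H47) but are distinct tuples, so {Score, HomeTeam} does not determine every attribute — not a superkey.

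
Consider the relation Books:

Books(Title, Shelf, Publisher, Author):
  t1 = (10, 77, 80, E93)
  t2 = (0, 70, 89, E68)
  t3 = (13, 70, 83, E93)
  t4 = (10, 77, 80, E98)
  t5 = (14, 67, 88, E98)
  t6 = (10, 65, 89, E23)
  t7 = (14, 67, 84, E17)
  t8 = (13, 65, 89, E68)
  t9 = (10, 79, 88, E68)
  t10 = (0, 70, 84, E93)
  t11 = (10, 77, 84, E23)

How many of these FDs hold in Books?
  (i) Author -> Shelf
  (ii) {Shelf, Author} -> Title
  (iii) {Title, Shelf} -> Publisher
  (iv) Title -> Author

(i) Author -> Shelf: Author=E93: rows 1, 3, 10 → Shelf takes values {77, 70} — violation; Author=E68: rows 2, 8, 9 → Shelf takes values {70, 65, 79} — violation; Author=E98: rows 4, 5 → Shelf takes values {77, 67} — violation; Author=E23: rows 6, 11 → Shelf takes values {65, 77} — violation — fails.
(ii) {Shelf, Author} -> Title: (Shelf=70, Author=E93): rows 3, 10 → Title takes values {13, 0} — violation — fails.
(iii) {Title, Shelf} -> Publisher: (Title=10, Shelf=77): rows 1, 4, 11 → Publisher takes values {80, 84} — violation; (Title=0, Shelf=70): rows 2, 10 → Publisher takes values {89, 84} — violation; (Title=14, Shelf=67): rows 5, 7 → Publisher takes values {88, 84} — violation — fails.
(iv) Title -> Author: Title=10: rows 1, 4, 6, 9, 11 → Author takes values {E93, E98, E23, E68} — violation; Title=0: rows 2, 10 → Author takes values {E68, E93} — violation; Title=13: rows 3, 8 → Author takes values {E93, E68} — violation; Title=14: rows 5, 7 → Author takes values {E98, E17} — violation — fails.
None of the 4 dependencies hold.

0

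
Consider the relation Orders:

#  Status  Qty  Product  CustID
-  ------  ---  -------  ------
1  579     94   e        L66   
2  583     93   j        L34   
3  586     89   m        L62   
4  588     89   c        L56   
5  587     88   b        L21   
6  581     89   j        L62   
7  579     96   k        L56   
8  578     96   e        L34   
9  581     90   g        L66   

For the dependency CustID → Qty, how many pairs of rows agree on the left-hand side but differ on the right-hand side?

CustID=L66: violating pairs (1,9) — 1 pair.
CustID=L34: violating pairs (2,8) — 1 pair.
CustID=L62: all 2 rows agree on Qty — 0 pairs.
CustID=L56: violating pairs (4,7) — 1 pair.

3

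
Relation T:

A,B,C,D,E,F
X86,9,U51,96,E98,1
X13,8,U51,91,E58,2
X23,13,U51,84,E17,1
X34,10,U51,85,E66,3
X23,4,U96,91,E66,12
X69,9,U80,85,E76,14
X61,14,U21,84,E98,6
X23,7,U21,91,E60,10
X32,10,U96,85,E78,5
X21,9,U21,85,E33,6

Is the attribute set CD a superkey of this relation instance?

Yes

All 10 rows have distinct CD values, so CD → (all attributes) holds and CD is a superkey.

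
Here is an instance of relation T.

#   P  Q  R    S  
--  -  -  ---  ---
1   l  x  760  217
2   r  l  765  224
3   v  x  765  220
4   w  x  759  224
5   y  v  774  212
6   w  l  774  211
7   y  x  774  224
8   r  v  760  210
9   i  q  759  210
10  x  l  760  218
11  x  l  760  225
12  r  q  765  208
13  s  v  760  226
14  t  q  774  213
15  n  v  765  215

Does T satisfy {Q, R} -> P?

No

(Q=x, R=760): row 1 → P = l ✓
(Q=l, R=765): row 2 → P = r ✓
(Q=x, R=765): row 3 → P = v ✓
(Q=x, R=759): row 4 → P = w ✓
(Q=v, R=774): row 5 → P = y ✓
(Q=l, R=774): row 6 → P = w ✓
(Q=x, R=774): row 7 → P = y ✓
(Q=v, R=760): rows 8, 13 → P takes values {r, s} — violation
(Q=q, R=759): row 9 → P = i ✓
(Q=l, R=760): rows 10, 11 → P = x, x ✓
(Q=q, R=765): row 12 → P = r ✓
(Q=q, R=774): row 14 → P = t ✓
(Q=v, R=765): row 15 → P = n ✓
Two rows agree on {Q, R} but differ on P, so {Q, R} -> P does not hold.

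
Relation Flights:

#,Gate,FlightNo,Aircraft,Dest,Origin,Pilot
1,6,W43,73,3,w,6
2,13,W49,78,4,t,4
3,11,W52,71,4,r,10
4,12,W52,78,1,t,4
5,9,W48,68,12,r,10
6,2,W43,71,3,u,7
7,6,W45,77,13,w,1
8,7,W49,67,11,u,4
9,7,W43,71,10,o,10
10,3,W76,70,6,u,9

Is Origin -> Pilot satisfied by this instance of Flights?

Origin=w: rows 1, 7 → Pilot takes values {6, 1} — violation
Origin=t: rows 2, 4 → Pilot = 4, 4 ✓
Origin=r: rows 3, 5 → Pilot = 10, 10 ✓
Origin=u: rows 6, 8, 10 → Pilot takes values {7, 4, 9} — violation
Origin=o: row 9 → Pilot = 10 ✓
Two rows agree on Origin but differ on Pilot, so Origin -> Pilot does not hold.

No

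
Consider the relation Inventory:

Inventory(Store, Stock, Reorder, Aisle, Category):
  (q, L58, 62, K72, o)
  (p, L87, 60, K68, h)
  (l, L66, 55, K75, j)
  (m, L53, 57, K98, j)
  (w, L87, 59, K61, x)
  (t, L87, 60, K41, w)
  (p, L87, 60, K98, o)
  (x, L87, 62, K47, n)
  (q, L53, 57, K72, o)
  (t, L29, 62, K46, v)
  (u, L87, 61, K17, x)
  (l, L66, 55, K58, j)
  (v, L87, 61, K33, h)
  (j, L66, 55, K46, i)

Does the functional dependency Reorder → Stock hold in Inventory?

Reorder=62: 3 rows → Stock takes values {L58, L87, L29} — violation
Reorder=60: 3 rows → Stock = L87, L87, L87 ✓
Reorder=55: 3 rows → Stock = L66, L66, L66 ✓
Reorder=57: 2 rows → Stock = L53, L53 ✓
Reorder=59: 1 row → Stock = L87 ✓
Reorder=61: 2 rows → Stock = L87, L87 ✓
Two rows agree on Reorder but differ on Stock, so Reorder → Stock does not hold.

No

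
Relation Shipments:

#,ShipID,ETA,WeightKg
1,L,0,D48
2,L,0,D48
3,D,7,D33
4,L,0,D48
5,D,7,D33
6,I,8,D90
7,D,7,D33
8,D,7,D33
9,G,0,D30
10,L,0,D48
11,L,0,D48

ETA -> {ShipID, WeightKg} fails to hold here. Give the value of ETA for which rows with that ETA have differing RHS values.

ETA=0: rows 1, 2, 4, 9, 10, 11 → {ShipID,WeightKg} takes values {(L, D48), (G, D30)} — violation
ETA=7: rows 3, 5, 7, 8 → {ShipID,WeightKg} = (D, D33), (D, D33), (D, D33), (D, D33) ✓
ETA=8: row 6 → {ShipID,WeightKg} = (I, D90) ✓
The only ETA value with inconsistent RHS is ETA=0.

0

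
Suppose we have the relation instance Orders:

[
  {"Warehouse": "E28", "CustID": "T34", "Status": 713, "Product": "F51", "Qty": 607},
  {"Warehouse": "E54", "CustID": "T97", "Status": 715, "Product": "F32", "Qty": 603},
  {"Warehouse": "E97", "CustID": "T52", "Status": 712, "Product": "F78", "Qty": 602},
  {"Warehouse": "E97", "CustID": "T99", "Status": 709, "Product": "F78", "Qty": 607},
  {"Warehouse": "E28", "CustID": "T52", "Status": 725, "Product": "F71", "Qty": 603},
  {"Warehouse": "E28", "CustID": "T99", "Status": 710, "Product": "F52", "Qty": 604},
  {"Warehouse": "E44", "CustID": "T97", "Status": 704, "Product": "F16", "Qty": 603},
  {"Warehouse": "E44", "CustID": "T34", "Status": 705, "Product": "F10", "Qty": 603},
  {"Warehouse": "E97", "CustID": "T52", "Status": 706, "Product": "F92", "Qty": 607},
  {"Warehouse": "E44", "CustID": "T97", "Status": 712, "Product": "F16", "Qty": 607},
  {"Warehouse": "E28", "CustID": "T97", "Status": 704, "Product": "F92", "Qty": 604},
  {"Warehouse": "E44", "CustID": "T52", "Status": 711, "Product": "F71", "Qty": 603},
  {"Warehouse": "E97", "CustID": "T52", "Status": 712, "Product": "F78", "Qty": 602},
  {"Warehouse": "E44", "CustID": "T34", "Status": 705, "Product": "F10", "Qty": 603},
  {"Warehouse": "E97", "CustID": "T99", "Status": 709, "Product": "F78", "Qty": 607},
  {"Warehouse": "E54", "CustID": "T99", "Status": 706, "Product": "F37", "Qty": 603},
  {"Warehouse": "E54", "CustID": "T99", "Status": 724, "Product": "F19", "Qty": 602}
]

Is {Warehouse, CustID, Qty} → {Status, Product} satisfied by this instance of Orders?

(Warehouse=E28, CustID=T34, Qty=607): 1 row → {Status,Product} = (713, F51) ✓
(Warehouse=E54, CustID=T97, Qty=603): 1 row → {Status,Product} = (715, F32) ✓
(Warehouse=E97, CustID=T52, Qty=602): 2 rows → {Status,Product} = (712, F78), (712, F78) ✓
(Warehouse=E97, CustID=T99, Qty=607): 2 rows → {Status,Product} = (709, F78), (709, F78) ✓
(Warehouse=E28, CustID=T52, Qty=603): 1 row → {Status,Product} = (725, F71) ✓
(Warehouse=E28, CustID=T99, Qty=604): 1 row → {Status,Product} = (710, F52) ✓
(Warehouse=E44, CustID=T97, Qty=603): 1 row → {Status,Product} = (704, F16) ✓
(Warehouse=E44, CustID=T34, Qty=603): 2 rows → {Status,Product} = (705, F10), (705, F10) ✓
(Warehouse=E97, CustID=T52, Qty=607): 1 row → {Status,Product} = (706, F92) ✓
(Warehouse=E44, CustID=T97, Qty=607): 1 row → {Status,Product} = (712, F16) ✓
(Warehouse=E28, CustID=T97, Qty=604): 1 row → {Status,Product} = (704, F92) ✓
(Warehouse=E44, CustID=T52, Qty=603): 1 row → {Status,Product} = (711, F71) ✓
(Warehouse=E54, CustID=T99, Qty=603): 1 row → {Status,Product} = (706, F37) ✓
(Warehouse=E54, CustID=T99, Qty=602): 1 row → {Status,Product} = (724, F19) ✓
Every {Warehouse, CustID, Qty} value is associated with a single {Status, Product} value, so {Warehouse, CustID, Qty} → {Status, Product} holds.

Yes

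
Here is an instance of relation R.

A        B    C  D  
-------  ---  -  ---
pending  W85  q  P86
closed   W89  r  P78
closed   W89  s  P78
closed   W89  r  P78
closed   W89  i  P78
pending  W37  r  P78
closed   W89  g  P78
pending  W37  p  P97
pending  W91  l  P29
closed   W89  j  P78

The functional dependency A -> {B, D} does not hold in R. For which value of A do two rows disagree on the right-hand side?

pending

A=pending: 4 rows → {B,D} takes values {(W85, P86), (W37, P78), (W37, P97), (W91, P29)} — violation
A=closed: 6 rows → {B,D} = (W89, P78), (W89, P78), (W89, P78), (W89, P78), (W89, P78), (W89, P78) ✓
The only A value with inconsistent RHS is A=pending.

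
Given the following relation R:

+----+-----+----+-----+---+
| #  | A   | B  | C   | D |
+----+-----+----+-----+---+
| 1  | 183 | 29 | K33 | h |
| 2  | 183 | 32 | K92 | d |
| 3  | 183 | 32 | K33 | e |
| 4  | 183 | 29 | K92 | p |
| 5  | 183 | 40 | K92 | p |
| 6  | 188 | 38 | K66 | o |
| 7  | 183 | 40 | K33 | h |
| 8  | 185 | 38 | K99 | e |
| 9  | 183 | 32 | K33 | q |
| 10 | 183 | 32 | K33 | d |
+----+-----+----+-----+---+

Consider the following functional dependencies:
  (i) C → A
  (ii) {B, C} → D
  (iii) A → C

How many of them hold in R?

(i) C → A: every LHS value maps to a single RHS value — holds.
(ii) {B, C} → D: (B=32, C=K33): rows 3, 9, 10 → D takes values {e, q, d} — violation — fails.
(iii) A → C: A=183: rows 1, 2, 3, 4, 5, 7, 9, 10 → C takes values {K33, K92} — violation — fails.
1 of the 3 dependencies holds.

1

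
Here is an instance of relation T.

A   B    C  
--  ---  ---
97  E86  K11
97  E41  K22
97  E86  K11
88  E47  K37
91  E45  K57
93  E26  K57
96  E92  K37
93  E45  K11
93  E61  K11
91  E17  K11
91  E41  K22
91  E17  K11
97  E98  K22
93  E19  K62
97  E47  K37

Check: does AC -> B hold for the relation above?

(A=97, C=K11): 2 rows → B = E86, E86 ✓
(A=97, C=K22): 2 rows → B takes values {E41, E98} — violation
(A=88, C=K37): 1 row → B = E47 ✓
(A=91, C=K57): 1 row → B = E45 ✓
(A=93, C=K57): 1 row → B = E26 ✓
(A=96, C=K37): 1 row → B = E92 ✓
(A=93, C=K11): 2 rows → B takes values {E45, E61} — violation
(A=91, C=K11): 2 rows → B = E17, E17 ✓
(A=91, C=K22): 1 row → B = E41 ✓
(A=93, C=K62): 1 row → B = E19 ✓
(A=97, C=K37): 1 row → B = E47 ✓
Two rows agree on AC but differ on B, so AC -> B does not hold.

No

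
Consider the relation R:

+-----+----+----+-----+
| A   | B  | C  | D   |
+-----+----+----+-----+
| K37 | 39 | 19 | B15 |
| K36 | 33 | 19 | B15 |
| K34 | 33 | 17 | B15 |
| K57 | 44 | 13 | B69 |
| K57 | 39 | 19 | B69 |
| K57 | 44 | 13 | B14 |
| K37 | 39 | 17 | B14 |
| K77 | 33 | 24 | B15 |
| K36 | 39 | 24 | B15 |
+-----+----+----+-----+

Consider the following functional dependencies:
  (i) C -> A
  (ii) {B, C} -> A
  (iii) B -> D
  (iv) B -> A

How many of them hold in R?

0

(i) C -> A: C=19: 3 rows → A takes values {K37, K36, K57} — violation; C=17: 2 rows → A takes values {K34, K37} — violation; C=24: 2 rows → A takes values {K77, K36} — violation — fails.
(ii) {B, C} -> A: (B=39, C=19): 2 rows → A takes values {K37, K57} — violation — fails.
(iii) B -> D: B=39: 4 rows → D takes values {B15, B69, B14} — violation; B=44: 2 rows → D takes values {B69, B14} — violation — fails.
(iv) B -> A: B=39: 4 rows → A takes values {K37, K57, K36} — violation; B=33: 3 rows → A takes values {K36, K34, K77} — violation — fails.
None of the 4 dependencies hold.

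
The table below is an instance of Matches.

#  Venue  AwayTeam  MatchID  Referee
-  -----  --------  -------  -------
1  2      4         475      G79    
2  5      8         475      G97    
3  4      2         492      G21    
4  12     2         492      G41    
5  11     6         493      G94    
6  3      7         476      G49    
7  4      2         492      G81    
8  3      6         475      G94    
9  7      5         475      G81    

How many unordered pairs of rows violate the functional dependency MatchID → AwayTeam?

6

MatchID=475: violating pairs (1,2), (1,8), (1,9), (2,8), (2,9), (8,9) — 6 pairs.
MatchID=492: all 3 rows agree on AwayTeam — 0 pairs.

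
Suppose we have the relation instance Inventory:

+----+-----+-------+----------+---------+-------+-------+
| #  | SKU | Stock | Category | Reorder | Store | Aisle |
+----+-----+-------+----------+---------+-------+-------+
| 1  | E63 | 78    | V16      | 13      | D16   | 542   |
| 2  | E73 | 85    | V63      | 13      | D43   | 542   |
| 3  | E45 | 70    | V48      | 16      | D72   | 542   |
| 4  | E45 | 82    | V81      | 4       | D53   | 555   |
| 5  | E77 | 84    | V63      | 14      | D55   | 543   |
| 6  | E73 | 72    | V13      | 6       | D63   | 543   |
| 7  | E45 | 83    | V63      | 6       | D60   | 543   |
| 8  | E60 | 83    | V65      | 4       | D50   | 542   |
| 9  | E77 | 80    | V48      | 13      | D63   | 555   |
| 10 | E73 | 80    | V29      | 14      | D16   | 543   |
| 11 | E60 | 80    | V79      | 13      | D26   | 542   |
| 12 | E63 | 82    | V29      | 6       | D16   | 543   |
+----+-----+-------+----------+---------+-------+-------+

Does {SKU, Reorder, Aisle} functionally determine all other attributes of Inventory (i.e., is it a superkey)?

All 12 rows have distinct {SKU, Reorder, Aisle} values, so {SKU, Reorder, Aisle} → (all attributes) holds and {SKU, Reorder, Aisle} is a superkey.

Yes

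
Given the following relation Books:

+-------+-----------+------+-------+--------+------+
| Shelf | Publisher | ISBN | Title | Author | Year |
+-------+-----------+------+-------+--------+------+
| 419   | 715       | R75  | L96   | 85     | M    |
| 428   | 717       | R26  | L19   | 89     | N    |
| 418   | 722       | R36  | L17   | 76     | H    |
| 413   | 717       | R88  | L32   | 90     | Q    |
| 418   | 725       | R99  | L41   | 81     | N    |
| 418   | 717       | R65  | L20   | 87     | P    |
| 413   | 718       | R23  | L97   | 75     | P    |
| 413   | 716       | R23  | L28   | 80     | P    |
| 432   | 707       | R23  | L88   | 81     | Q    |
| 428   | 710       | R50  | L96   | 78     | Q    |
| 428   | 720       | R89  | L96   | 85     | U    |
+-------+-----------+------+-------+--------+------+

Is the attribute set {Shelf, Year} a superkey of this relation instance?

Two distinct rows share (Shelf=413, Year=P), so {Shelf, Year} does not determine every attribute — not a superkey.

No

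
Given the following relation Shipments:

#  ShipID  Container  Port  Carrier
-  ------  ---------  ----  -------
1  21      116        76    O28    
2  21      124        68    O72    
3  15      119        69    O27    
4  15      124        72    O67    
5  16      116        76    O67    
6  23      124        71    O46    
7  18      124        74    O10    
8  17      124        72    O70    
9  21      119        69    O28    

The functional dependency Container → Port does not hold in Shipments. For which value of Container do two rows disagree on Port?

124

Container=116: rows 1, 5 → Port = 76, 76 ✓
Container=124: rows 2, 4, 6, 7, 8 → Port takes values {68, 72, 71, 74} — violation
Container=119: rows 3, 9 → Port = 69, 69 ✓
The only Container value with inconsistent Port is Container=124.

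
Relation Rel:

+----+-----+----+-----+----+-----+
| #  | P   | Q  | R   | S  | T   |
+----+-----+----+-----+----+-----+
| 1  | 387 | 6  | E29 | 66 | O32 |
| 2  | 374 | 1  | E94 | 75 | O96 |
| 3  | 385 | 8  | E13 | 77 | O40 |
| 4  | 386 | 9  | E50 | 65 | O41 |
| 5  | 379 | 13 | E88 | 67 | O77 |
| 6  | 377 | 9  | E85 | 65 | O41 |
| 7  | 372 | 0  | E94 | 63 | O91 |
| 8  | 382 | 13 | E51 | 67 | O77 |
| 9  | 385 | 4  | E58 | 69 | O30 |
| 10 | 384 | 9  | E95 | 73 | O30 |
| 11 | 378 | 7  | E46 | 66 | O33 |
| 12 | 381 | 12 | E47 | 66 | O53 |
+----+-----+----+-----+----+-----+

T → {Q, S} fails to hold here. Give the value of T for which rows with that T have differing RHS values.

T=O32: row 1 → {Q,S} = (6, 66) ✓
T=O96: row 2 → {Q,S} = (1, 75) ✓
T=O40: row 3 → {Q,S} = (8, 77) ✓
T=O41: rows 4, 6 → {Q,S} = (9, 65), (9, 65) ✓
T=O77: rows 5, 8 → {Q,S} = (13, 67), (13, 67) ✓
T=O91: row 7 → {Q,S} = (0, 63) ✓
T=O30: rows 9, 10 → {Q,S} takes values {(4, 69), (9, 73)} — violation
T=O33: row 11 → {Q,S} = (7, 66) ✓
T=O53: row 12 → {Q,S} = (12, 66) ✓
The only T value with inconsistent RHS is T=O30.

O30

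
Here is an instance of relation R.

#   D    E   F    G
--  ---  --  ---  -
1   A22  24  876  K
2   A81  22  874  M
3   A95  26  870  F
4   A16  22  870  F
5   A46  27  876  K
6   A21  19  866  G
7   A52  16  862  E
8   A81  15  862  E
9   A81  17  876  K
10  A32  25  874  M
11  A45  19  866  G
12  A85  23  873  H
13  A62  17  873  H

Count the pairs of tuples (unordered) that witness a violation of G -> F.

0

G=K: all 3 rows agree on F — 0 pairs.
G=M: all 2 rows agree on F — 0 pairs.
G=F: all 2 rows agree on F — 0 pairs.
G=G: all 2 rows agree on F — 0 pairs.
G=E: all 2 rows agree on F — 0 pairs.
G=H: all 2 rows agree on F — 0 pairs.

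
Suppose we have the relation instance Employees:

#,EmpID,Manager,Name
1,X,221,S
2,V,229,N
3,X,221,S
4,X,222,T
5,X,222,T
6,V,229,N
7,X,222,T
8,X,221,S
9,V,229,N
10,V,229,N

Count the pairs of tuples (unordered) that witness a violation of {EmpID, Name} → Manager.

0

(EmpID=X, Name=S): all 3 rows agree on Manager — 0 pairs.
(EmpID=V, Name=N): all 4 rows agree on Manager — 0 pairs.
(EmpID=X, Name=T): all 3 rows agree on Manager — 0 pairs.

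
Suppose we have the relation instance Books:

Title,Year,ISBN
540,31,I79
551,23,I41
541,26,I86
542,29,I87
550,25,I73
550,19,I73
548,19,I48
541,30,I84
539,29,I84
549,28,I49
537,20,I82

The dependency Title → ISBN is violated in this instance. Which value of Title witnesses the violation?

541

Title=540: 1 row → ISBN = I79 ✓
Title=551: 1 row → ISBN = I41 ✓
Title=541: 2 rows → ISBN takes values {I86, I84} — violation
Title=542: 1 row → ISBN = I87 ✓
Title=550: 2 rows → ISBN = I73, I73 ✓
Title=548: 1 row → ISBN = I48 ✓
Title=539: 1 row → ISBN = I84 ✓
Title=549: 1 row → ISBN = I49 ✓
Title=537: 1 row → ISBN = I82 ✓
The only Title value with inconsistent ISBN is Title=541.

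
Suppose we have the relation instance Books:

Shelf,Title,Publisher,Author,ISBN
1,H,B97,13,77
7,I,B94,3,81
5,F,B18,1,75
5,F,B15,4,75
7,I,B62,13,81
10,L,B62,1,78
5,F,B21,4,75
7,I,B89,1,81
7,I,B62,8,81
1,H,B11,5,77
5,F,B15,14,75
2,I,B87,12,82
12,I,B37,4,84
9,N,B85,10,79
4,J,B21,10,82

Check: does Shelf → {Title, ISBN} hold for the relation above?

Shelf=1: 2 rows → {Title,ISBN} = (H, 77), (H, 77) ✓
Shelf=7: 4 rows → {Title,ISBN} = (I, 81), (I, 81), (I, 81), (I, 81) ✓
Shelf=5: 4 rows → {Title,ISBN} = (F, 75), (F, 75), (F, 75), (F, 75) ✓
Shelf=10: 1 row → {Title,ISBN} = (L, 78) ✓
Shelf=2: 1 row → {Title,ISBN} = (I, 82) ✓
Shelf=12: 1 row → {Title,ISBN} = (I, 84) ✓
Shelf=9: 1 row → {Title,ISBN} = (N, 79) ✓
Shelf=4: 1 row → {Title,ISBN} = (J, 82) ✓
Every Shelf value is associated with a single {Title, ISBN} value, so Shelf → {Title, ISBN} holds.

Yes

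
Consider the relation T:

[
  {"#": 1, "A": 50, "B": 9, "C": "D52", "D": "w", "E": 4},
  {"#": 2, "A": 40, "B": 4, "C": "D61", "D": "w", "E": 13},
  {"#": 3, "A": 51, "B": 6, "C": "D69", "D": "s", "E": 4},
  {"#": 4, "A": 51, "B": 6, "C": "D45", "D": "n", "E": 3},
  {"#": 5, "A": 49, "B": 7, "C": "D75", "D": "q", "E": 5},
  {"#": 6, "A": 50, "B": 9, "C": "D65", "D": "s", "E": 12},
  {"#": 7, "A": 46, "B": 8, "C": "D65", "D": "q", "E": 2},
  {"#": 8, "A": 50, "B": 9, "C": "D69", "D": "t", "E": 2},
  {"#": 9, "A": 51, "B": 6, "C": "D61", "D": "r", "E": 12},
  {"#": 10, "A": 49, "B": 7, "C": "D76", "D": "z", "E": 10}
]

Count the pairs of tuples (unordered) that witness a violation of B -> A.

0

B=9: all 3 rows agree on A — 0 pairs.
B=6: all 3 rows agree on A — 0 pairs.
B=7: all 2 rows agree on A — 0 pairs.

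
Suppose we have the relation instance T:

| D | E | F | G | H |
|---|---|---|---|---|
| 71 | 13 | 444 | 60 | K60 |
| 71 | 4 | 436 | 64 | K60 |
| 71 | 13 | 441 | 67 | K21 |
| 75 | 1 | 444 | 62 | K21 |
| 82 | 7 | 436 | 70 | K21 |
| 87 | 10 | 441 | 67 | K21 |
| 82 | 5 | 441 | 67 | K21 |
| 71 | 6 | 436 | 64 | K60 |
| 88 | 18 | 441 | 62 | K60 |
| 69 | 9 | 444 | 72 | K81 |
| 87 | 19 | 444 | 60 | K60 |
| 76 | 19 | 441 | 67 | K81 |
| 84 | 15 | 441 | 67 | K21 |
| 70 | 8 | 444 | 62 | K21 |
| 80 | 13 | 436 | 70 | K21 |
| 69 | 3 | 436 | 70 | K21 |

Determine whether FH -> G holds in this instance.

Yes

(F=444, H=K60): 2 rows → G = 60, 60 ✓
(F=436, H=K60): 2 rows → G = 64, 64 ✓
(F=441, H=K21): 4 rows → G = 67, 67, 67, 67 ✓
(F=444, H=K21): 2 rows → G = 62, 62 ✓
(F=436, H=K21): 3 rows → G = 70, 70, 70 ✓
(F=441, H=K60): 1 row → G = 62 ✓
(F=444, H=K81): 1 row → G = 72 ✓
(F=441, H=K81): 1 row → G = 67 ✓
Every FH value is associated with a single G value, so FH -> G holds.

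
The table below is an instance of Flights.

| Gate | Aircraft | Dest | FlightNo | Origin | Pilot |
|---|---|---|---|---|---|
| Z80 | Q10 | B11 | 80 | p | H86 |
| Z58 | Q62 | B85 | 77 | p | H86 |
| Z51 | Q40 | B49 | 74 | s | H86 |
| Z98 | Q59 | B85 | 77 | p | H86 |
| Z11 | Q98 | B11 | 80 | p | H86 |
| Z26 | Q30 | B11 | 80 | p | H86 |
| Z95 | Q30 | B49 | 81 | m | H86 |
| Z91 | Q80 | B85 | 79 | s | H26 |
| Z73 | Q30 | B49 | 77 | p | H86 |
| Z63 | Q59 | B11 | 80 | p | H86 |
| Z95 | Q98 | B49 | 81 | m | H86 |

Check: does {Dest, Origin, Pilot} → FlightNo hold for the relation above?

(Dest=B11, Origin=p, Pilot=H86): 4 rows → FlightNo = 80, 80, 80, 80 ✓
(Dest=B85, Origin=p, Pilot=H86): 2 rows → FlightNo = 77, 77 ✓
(Dest=B49, Origin=s, Pilot=H86): 1 row → FlightNo = 74 ✓
(Dest=B49, Origin=m, Pilot=H86): 2 rows → FlightNo = 81, 81 ✓
(Dest=B85, Origin=s, Pilot=H26): 1 row → FlightNo = 79 ✓
(Dest=B49, Origin=p, Pilot=H86): 1 row → FlightNo = 77 ✓
Every {Dest, Origin, Pilot} value is associated with a single FlightNo value, so {Dest, Origin, Pilot} → FlightNo holds.

Yes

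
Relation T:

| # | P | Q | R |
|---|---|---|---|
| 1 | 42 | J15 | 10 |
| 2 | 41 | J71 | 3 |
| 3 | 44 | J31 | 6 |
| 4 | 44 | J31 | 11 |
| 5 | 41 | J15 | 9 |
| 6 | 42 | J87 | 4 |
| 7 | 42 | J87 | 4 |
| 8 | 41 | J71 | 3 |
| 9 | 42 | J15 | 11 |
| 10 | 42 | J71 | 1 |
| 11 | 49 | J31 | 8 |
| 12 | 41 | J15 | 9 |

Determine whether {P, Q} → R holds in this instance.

No

(P=42, Q=J15): rows 1, 9 → R takes values {10, 11} — violation
(P=41, Q=J71): rows 2, 8 → R = 3, 3 ✓
(P=44, Q=J31): rows 3, 4 → R takes values {6, 11} — violation
(P=41, Q=J15): rows 5, 12 → R = 9, 9 ✓
(P=42, Q=J87): rows 6, 7 → R = 4, 4 ✓
(P=42, Q=J71): row 10 → R = 1 ✓
(P=49, Q=J31): row 11 → R = 8 ✓
Two rows agree on {P, Q} but differ on R, so {P, Q} → R does not hold.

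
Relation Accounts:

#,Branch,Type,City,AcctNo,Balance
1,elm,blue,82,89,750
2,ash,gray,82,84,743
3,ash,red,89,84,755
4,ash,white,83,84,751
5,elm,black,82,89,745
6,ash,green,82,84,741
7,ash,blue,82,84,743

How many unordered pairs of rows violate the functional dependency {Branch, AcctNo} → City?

(Branch=elm, AcctNo=89): all 2 rows agree on City — 0 pairs.
(Branch=ash, AcctNo=84): violating pairs (2,3), (2,4), (3,4), (3,6), (3,7), (4,6), (4,7) — 7 pairs.

7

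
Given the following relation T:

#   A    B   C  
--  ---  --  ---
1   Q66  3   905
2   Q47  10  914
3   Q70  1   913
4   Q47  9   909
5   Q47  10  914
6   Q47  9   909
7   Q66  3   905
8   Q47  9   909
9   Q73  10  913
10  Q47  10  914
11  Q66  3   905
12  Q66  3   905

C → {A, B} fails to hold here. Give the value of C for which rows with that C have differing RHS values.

C=905: rows 1, 7, 11, 12 → {A,B} = (Q66, 3), (Q66, 3), (Q66, 3), (Q66, 3) ✓
C=914: rows 2, 5, 10 → {A,B} = (Q47, 10), (Q47, 10), (Q47, 10) ✓
C=913: rows 3, 9 → {A,B} takes values {(Q70, 1), (Q73, 10)} — violation
C=909: rows 4, 6, 8 → {A,B} = (Q47, 9), (Q47, 9), (Q47, 9) ✓
The only C value with inconsistent RHS is C=913.

913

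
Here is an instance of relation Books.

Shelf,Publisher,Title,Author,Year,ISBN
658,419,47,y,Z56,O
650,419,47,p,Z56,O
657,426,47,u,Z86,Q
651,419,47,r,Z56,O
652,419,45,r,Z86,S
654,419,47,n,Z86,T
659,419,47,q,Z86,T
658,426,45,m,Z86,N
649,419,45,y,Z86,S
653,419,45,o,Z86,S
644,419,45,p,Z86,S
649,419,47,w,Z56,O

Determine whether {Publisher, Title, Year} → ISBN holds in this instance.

Yes

(Publisher=419, Title=47, Year=Z56): 4 rows → ISBN = O, O, O, O ✓
(Publisher=426, Title=47, Year=Z86): 1 row → ISBN = Q ✓
(Publisher=419, Title=45, Year=Z86): 4 rows → ISBN = S, S, S, S ✓
(Publisher=419, Title=47, Year=Z86): 2 rows → ISBN = T, T ✓
(Publisher=426, Title=45, Year=Z86): 1 row → ISBN = N ✓
Every {Publisher, Title, Year} value is associated with a single ISBN value, so {Publisher, Title, Year} → ISBN holds.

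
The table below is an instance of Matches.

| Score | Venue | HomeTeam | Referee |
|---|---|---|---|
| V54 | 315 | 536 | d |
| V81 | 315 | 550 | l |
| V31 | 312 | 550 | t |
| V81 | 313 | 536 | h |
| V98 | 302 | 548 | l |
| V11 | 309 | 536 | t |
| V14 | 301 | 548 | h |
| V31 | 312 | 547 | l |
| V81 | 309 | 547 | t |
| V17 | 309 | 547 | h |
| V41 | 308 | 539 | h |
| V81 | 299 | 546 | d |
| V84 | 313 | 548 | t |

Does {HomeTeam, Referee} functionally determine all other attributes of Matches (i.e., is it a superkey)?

All 13 rows have distinct {HomeTeam, Referee} values, so {HomeTeam, Referee} → (all attributes) holds and {HomeTeam, Referee} is a superkey.

Yes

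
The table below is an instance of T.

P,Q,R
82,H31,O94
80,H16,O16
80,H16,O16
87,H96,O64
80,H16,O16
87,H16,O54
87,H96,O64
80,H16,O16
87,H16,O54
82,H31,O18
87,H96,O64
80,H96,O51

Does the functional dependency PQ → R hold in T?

(P=82, Q=H31): 2 rows → R takes values {O94, O18} — violation
(P=80, Q=H16): 4 rows → R = O16, O16, O16, O16 ✓
(P=87, Q=H96): 3 rows → R = O64, O64, O64 ✓
(P=87, Q=H16): 2 rows → R = O54, O54 ✓
(P=80, Q=H96): 1 row → R = O51 ✓
Two rows agree on PQ but differ on R, so PQ → R does not hold.

No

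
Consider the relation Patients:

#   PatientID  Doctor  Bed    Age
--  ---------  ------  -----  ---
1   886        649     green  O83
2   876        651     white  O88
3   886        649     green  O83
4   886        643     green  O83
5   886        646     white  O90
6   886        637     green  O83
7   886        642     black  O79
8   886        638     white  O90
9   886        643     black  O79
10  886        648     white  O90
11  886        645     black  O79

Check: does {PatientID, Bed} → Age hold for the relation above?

Yes

(PatientID=886, Bed=green): rows 1, 3, 4, 6 → Age = O83, O83, O83, O83 ✓
(PatientID=876, Bed=white): row 2 → Age = O88 ✓
(PatientID=886, Bed=white): rows 5, 8, 10 → Age = O90, O90, O90 ✓
(PatientID=886, Bed=black): rows 7, 9, 11 → Age = O79, O79, O79 ✓
Every {PatientID, Bed} value is associated with a single Age value, so {PatientID, Bed} → Age holds.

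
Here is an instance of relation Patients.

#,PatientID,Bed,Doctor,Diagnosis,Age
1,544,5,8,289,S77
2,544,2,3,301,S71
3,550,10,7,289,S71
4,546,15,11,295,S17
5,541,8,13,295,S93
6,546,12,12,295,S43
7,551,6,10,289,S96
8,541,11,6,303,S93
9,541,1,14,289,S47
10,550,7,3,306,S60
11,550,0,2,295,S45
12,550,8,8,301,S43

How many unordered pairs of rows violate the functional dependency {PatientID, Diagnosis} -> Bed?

1

(PatientID=546, Diagnosis=295): violating pairs (4,6) — 1 pair.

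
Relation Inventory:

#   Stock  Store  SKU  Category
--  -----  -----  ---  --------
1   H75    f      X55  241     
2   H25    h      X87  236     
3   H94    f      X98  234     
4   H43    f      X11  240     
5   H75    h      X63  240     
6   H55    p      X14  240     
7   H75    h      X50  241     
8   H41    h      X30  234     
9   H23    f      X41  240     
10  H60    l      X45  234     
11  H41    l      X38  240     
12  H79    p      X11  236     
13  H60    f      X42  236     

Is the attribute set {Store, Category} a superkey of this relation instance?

No

Rows 4 and 9 have the same {Store, Category} value (Store=f, Category=240) but are distinct tuples, so {Store, Category} does not determine every attribute — not a superkey.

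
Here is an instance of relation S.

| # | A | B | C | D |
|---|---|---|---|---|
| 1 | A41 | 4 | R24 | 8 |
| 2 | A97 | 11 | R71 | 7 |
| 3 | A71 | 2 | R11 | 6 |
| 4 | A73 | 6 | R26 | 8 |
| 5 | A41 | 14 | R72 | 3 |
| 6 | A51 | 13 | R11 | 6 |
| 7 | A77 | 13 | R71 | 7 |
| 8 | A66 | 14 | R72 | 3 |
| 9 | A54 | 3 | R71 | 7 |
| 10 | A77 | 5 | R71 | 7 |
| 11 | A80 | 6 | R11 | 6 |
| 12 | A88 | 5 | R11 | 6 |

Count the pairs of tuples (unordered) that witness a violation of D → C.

1

D=8: violating pairs (1,4) — 1 pair.
D=7: all 4 rows agree on C — 0 pairs.
D=6: all 4 rows agree on C — 0 pairs.
D=3: all 2 rows agree on C — 0 pairs.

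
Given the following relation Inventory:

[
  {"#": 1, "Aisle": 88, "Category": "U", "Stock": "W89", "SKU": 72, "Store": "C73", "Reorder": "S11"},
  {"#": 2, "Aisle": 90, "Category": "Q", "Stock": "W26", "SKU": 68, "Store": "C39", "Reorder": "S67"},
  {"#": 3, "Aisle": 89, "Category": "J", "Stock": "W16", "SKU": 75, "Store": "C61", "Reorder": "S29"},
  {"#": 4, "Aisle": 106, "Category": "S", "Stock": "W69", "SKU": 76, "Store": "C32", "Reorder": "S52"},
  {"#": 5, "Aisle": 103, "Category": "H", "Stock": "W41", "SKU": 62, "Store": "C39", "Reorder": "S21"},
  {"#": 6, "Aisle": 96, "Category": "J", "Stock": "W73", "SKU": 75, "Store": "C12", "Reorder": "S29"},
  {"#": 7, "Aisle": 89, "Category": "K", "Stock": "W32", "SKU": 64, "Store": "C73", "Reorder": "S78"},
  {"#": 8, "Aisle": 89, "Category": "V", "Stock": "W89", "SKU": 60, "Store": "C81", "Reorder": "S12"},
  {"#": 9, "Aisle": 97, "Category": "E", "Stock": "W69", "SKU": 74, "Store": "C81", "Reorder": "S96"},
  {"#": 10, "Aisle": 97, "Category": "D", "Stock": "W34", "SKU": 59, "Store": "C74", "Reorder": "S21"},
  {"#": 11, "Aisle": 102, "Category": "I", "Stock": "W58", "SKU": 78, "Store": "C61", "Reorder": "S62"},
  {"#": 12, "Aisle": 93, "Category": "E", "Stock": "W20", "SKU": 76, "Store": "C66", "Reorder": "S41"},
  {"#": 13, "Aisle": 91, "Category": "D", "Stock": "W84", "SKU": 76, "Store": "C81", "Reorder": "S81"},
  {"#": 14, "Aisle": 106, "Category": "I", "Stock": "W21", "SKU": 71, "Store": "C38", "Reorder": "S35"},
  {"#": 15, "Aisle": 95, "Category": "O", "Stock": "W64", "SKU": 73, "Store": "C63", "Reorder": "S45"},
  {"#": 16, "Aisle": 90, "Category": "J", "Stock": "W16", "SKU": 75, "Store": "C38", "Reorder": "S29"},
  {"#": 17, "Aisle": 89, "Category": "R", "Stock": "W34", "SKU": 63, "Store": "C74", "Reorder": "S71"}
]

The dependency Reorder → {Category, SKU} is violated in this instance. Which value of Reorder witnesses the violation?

S21

Reorder=S11: row 1 → {Category,SKU} = (U, 72) ✓
Reorder=S67: row 2 → {Category,SKU} = (Q, 68) ✓
Reorder=S29: rows 3, 6, 16 → {Category,SKU} = (J, 75), (J, 75), (J, 75) ✓
Reorder=S52: row 4 → {Category,SKU} = (S, 76) ✓
Reorder=S21: rows 5, 10 → {Category,SKU} takes values {(H, 62), (D, 59)} — violation
Reorder=S78: row 7 → {Category,SKU} = (K, 64) ✓
Reorder=S12: row 8 → {Category,SKU} = (V, 60) ✓
Reorder=S96: row 9 → {Category,SKU} = (E, 74) ✓
Reorder=S62: row 11 → {Category,SKU} = (I, 78) ✓
Reorder=S41: row 12 → {Category,SKU} = (E, 76) ✓
Reorder=S81: row 13 → {Category,SKU} = (D, 76) ✓
Reorder=S35: row 14 → {Category,SKU} = (I, 71) ✓
Reorder=S45: row 15 → {Category,SKU} = (O, 73) ✓
Reorder=S71: row 17 → {Category,SKU} = (R, 63) ✓
The only Reorder value with inconsistent RHS is Reorder=S21.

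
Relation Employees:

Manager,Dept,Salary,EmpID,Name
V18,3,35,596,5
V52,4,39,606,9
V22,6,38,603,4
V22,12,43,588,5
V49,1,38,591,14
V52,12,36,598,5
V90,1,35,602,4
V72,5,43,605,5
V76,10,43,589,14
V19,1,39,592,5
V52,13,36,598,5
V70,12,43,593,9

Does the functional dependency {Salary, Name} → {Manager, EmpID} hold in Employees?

(Salary=35, Name=5): 1 row → {Manager,EmpID} = (V18, 596) ✓
(Salary=39, Name=9): 1 row → {Manager,EmpID} = (V52, 606) ✓
(Salary=38, Name=4): 1 row → {Manager,EmpID} = (V22, 603) ✓
(Salary=43, Name=5): 2 rows → {Manager,EmpID} takes values {(V22, 588), (V72, 605)} — violation
(Salary=38, Name=14): 1 row → {Manager,EmpID} = (V49, 591) ✓
(Salary=36, Name=5): 2 rows → {Manager,EmpID} = (V52, 598), (V52, 598) ✓
(Salary=35, Name=4): 1 row → {Manager,EmpID} = (V90, 602) ✓
(Salary=43, Name=14): 1 row → {Manager,EmpID} = (V76, 589) ✓
(Salary=39, Name=5): 1 row → {Manager,EmpID} = (V19, 592) ✓
(Salary=43, Name=9): 1 row → {Manager,EmpID} = (V70, 593) ✓
Two rows agree on {Salary, Name} but differ on {Manager, EmpID}, so {Salary, Name} → {Manager, EmpID} does not hold.

No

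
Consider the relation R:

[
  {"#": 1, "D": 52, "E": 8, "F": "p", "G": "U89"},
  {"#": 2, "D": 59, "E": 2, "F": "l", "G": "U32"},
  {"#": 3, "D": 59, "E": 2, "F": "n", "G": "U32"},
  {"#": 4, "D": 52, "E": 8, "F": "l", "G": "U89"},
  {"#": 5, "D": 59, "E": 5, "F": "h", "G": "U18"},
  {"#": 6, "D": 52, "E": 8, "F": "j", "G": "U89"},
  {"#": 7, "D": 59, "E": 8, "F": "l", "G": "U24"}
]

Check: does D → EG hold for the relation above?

D=52: rows 1, 4, 6 → {E,G} = (8, U89), (8, U89), (8, U89) ✓
D=59: rows 2, 3, 5, 7 → {E,G} takes values {(2, U32), (5, U18), (8, U24)} — violation
Two rows agree on D but differ on EG, so D → EG does not hold.

No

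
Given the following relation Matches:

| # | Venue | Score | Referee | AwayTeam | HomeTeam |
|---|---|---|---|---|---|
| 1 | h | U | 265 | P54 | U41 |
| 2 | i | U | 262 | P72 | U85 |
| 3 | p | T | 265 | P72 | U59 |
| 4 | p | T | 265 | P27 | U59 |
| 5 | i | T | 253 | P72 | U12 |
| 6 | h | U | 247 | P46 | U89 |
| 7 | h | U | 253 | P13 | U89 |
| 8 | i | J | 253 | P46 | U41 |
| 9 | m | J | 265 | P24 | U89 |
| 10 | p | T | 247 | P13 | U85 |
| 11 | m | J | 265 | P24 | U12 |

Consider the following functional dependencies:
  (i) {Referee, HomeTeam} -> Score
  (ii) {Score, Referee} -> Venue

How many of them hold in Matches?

(i) {Referee, HomeTeam} -> Score: every LHS value maps to a single RHS value — holds.
(ii) {Score, Referee} -> Venue: every LHS value maps to a single RHS value — holds.
2 of the 2 dependencies hold.

2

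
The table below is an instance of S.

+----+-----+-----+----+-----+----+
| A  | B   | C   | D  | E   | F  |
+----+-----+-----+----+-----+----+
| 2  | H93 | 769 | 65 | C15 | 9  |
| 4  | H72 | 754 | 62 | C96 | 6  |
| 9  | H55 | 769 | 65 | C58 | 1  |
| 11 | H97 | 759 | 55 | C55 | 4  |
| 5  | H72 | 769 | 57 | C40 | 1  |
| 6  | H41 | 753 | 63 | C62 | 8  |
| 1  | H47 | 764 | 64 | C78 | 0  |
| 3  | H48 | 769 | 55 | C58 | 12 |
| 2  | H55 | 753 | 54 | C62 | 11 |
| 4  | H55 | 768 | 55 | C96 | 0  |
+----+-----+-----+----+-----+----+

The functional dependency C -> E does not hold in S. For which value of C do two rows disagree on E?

C=769: 4 rows → E takes values {C15, C58, C40} — violation
C=754: 1 row → E = C96 ✓
C=759: 1 row → E = C55 ✓
C=753: 2 rows → E = C62, C62 ✓
C=764: 1 row → E = C78 ✓
C=768: 1 row → E = C96 ✓
The only C value with inconsistent E is C=769.

769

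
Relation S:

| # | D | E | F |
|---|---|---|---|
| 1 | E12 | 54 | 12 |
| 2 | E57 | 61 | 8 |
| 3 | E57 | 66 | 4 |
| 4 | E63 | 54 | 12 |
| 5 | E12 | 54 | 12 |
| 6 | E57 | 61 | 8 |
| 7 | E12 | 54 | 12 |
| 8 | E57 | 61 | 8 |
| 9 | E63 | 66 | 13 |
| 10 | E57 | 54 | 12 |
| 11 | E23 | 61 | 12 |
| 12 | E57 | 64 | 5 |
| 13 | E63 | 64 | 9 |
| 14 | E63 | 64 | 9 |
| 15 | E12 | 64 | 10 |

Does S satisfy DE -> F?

Yes

(D=E12, E=54): rows 1, 5, 7 → F = 12, 12, 12 ✓
(D=E57, E=61): rows 2, 6, 8 → F = 8, 8, 8 ✓
(D=E57, E=66): row 3 → F = 4 ✓
(D=E63, E=54): row 4 → F = 12 ✓
(D=E63, E=66): row 9 → F = 13 ✓
(D=E57, E=54): row 10 → F = 12 ✓
(D=E23, E=61): row 11 → F = 12 ✓
(D=E57, E=64): row 12 → F = 5 ✓
(D=E63, E=64): rows 13, 14 → F = 9, 9 ✓
(D=E12, E=64): row 15 → F = 10 ✓
Every DE value is associated with a single F value, so DE -> F holds.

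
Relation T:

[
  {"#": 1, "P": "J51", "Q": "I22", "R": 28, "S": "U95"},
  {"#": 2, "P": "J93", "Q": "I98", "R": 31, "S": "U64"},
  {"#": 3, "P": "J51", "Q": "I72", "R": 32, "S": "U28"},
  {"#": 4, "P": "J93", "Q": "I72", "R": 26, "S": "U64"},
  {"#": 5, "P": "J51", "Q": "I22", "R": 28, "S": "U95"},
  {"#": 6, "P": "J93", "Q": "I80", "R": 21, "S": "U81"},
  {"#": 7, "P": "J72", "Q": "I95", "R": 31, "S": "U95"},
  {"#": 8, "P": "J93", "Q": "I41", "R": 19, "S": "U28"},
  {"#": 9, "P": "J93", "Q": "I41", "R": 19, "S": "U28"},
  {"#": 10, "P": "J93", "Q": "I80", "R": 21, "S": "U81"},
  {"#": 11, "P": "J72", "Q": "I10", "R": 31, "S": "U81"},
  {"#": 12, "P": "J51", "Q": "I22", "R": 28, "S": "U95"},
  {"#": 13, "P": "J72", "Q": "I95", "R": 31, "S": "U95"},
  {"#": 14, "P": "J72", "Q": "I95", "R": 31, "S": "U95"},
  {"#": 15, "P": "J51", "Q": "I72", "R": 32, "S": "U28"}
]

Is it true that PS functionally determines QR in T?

(P=J51, S=U95): rows 1, 5, 12 → {Q,R} = (I22, 28), (I22, 28), (I22, 28) ✓
(P=J93, S=U64): rows 2, 4 → {Q,R} takes values {(I98, 31), (I72, 26)} — violation
(P=J51, S=U28): rows 3, 15 → {Q,R} = (I72, 32), (I72, 32) ✓
(P=J93, S=U81): rows 6, 10 → {Q,R} = (I80, 21), (I80, 21) ✓
(P=J72, S=U95): rows 7, 13, 14 → {Q,R} = (I95, 31), (I95, 31), (I95, 31) ✓
(P=J93, S=U28): rows 8, 9 → {Q,R} = (I41, 19), (I41, 19) ✓
(P=J72, S=U81): row 11 → {Q,R} = (I10, 31) ✓
Two rows agree on PS but differ on QR, so PS -> QR does not hold.

No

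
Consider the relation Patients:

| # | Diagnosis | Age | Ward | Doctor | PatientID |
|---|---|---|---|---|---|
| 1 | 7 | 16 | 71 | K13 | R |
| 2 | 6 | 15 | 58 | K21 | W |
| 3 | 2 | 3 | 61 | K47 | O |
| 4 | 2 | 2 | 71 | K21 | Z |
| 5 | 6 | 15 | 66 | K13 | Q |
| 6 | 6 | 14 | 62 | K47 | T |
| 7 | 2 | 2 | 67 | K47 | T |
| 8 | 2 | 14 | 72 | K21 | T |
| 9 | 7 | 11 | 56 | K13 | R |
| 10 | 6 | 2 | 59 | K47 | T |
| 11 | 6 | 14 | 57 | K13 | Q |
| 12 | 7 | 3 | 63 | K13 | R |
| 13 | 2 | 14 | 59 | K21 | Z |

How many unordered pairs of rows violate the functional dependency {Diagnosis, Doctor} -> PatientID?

3

(Diagnosis=7, Doctor=K13): all 3 rows agree on PatientID — 0 pairs.
(Diagnosis=2, Doctor=K47): violating pairs (3,7) — 1 pair.
(Diagnosis=2, Doctor=K21): violating pairs (4,8), (8,13) — 2 pairs.
(Diagnosis=6, Doctor=K13): all 2 rows agree on PatientID — 0 pairs.
(Diagnosis=6, Doctor=K47): all 2 rows agree on PatientID — 0 pairs.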